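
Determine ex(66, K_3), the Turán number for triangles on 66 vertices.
ex(66, K_3) = ⌊66^2/4⌋ = 1089

Mantel (1907): a triangle-free graph on n vertices has at most ⌊n^2/4⌋ edges, with equality for the complete bipartite graph K_{⌊n/2⌋, ⌈n/2⌉}. For n = 66: ⌊66^2/4⌋ = ⌊4356/4⌋ = 1089. The extremal graph is K_{33, 33}, which has 33·33 = 1089 edges.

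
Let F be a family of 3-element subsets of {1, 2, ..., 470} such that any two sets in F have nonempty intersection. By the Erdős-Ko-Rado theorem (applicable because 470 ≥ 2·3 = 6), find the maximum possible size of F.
max |F| = C(469, 2) = 109746

The Erdős-Ko-Rado theorem states: for n ≥ 2k, an intersecting family of k-subsets of an n-element set has size at most C(n − 1, k − 1), with equality for 'star' families {A ⊆ [n] : |A| = k, i ∈ A} (fix an element i). For n = 470, k = 3: C(469, 2) = 109746.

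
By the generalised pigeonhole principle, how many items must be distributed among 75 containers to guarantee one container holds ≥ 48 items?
n = (48 − 1)·75 + 1 = 3526

By the generalised pigeonhole principle, to guarantee some box contains ≥ r objects we need more than (r − 1) · k objects total. Threshold: n = (r − 1) · k + 1. With r = 48 and k = 75: n = 47 · 75 + 1 = 3525 + 1 = 3526. For n = 3525 = 47 · 75, we can put exactly 47 objects in every box, avoiding 48 in any single one — so 3526 is tight.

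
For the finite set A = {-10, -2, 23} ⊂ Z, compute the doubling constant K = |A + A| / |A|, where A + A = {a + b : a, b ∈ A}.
K = |A + A| / |A| = 6/3 = 2

Enumerate A + A = {a + b : a, b ∈ A}. With |A| = 3, there are |A|^2 = 9 ordered sum pairs; collecting distinct values, A + A = {-20, -12, -4, 13, 21, 46}, so |A + A| = 6. Thus K = 6/3 = 2. For comparison, the minimum possible |A + A| over all 3-element sets is 2·3 − 1 = 5 (so min K = 5/3), attained only by arithmetic progressions.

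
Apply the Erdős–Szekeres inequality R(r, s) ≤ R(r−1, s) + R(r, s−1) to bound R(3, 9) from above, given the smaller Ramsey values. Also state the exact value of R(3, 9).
R(3, 9) ≤ R(2, 9) + R(3, 8) = 9 + 28 = 37; exact value R(3, 9) = 36.

The Erdős–Szekeres recurrence R(r, s) ≤ R(r−1, s) + R(r, s−1) applied to (r, s) = (3, 9) gives
  R(3, 9) ≤ R(2, 9) + R(3, 8) = 9 + 28 = 37.
(Recall R(2, k) = k and R is symmetric.) The recurrence is not tight here (it gives 37, but the exact value is R(3, 9) = 36); the tight upper bound requires a sharper argument than the simple recurrence, combined with a lower-bound construction on K_{35}.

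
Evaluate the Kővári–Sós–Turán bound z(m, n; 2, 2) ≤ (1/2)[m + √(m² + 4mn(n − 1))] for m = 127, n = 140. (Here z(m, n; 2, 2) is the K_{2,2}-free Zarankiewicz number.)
z(127, 140; 2, 2) ≤ (1/2)[127 + √(127² + 4·127·140·139)] = (1/2)[127 + √9901809] = 1636.857

Kővári–Sós–Turán: let r_1, ..., r_127 be the row sums and z = Σ r_i the total number of 1s. Each pair of columns can share at most one row with both entries 1 (else a 2×2 all-ones block appears), so Σ_i C(r_i, 2) ≤ C(140, 2) = 9730. By convexity Σ_i C(r_i, 2) ≥ 127·C(z/127, 2) = z(z − 127)/(2·127), giving z² − 127z − 127·140·139 ≤ 0 and hence z ≤ (1/2)[127 + √(16129 + 4·2471420)] = (1/2)[127 + √9901809] ≈ (1/2)(127 + 3146.714) = 1636.857.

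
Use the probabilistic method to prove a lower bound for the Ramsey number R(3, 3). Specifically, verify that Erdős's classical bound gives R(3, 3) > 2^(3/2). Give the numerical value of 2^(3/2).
2^(3/2) = 2.8284; so R(3, 3) > 2.8284

Colour each edge of K_n uniformly at random with red/blue. The expected number of monochromatic K_3 is C(n, 3) · 2 · 2^(−C(3,2)). If C(n, 3) · 2^(1 − C(3,2)) < 1, then with positive probability no monochromatic K_3 exists, so R(3, 3) > n. The standard estimate C(n, 3) ≤ n^3/3! shows this inequality holds whenever n ≤ 2^(3/2) (since 3! · 2^(C(3,2) − 1) > 2^(3^2/2) ≥ n^3). Hence R(3, 3) > 2^(3/2) = 2.8284.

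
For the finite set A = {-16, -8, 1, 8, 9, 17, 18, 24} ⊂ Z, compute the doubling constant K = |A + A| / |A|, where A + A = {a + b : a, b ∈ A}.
K = |A + A| / |A| = 27/8

Enumerate A + A = {a + b : a, b ∈ A}. With |A| = 8, there are |A|^2 = 64 ordered sum pairs; collecting distinct values, A + A = {-32, -24, -16, -15, -8, -7, 0, 1, 2, 8, 9, 10, 16, 17, 18, 19, 25, 26, 27, 32, 33, 34, 35, 36, 41, 42, 48}, so |A + A| = 27. Thus K = 27/8. For comparison, the minimum possible |A + A| over all 8-element sets is 2·8 − 1 = 15 (so min K = 15/8), attained only by arithmetic progressions.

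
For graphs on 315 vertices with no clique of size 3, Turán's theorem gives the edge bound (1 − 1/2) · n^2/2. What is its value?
Turán density bound = (1/2) · 315^2/2 = 99225/4 ≈ 24806.25

Turán's theorem: ex(n, K_{r+1}) is achieved by the complete r-partite Turán graph T(n, r) with parts as balanced as possible, and is at most (1 − 1/r) · n^2/2. For r = 2, n = 315: the density bound is (1/2) · 99225/2 = 99225/4 ≈ 24806.25. The integer-valued extremum is e(T(315, 2)) = 24806, which is strictly less than the density bound 99225/4 since 2 ∤ 315 (the parts of T(315, 2) cannot all be equal).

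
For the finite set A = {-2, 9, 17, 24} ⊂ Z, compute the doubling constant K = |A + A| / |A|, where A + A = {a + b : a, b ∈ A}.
K = |A + A| / |A| = 10/4 = 5/2

Enumerate A + A = {a + b : a, b ∈ A}. With |A| = 4, there are |A|^2 = 16 ordered sum pairs; collecting distinct values, A + A = {-4, 7, 15, 18, 22, 26, 33, 34, 41, 48}, so |A + A| = 10. Thus K = 10/4 = 5/2. For comparison, the minimum possible |A + A| over all 4-element sets is 2·4 − 1 = 7 (so min K = 7/4), attained only by arithmetic progressions.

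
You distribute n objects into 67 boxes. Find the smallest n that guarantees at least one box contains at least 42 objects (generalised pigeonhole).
n = (42 − 1)·67 + 1 = 2748

By the generalised pigeonhole principle, to guarantee some box contains ≥ r objects we need more than (r − 1) · k objects total. Threshold: n = (r − 1) · k + 1. With r = 42 and k = 67: n = 41 · 67 + 1 = 2747 + 1 = 2748. For n = 2747 = 41 · 67, we can put exactly 41 objects in every box, avoiding 42 in any single one — so 2748 is tight.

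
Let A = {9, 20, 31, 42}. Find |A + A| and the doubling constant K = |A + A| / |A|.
K = |A + A| / |A| = 7/4

Enumerate A + A = {a + b : a, b ∈ A}. With |A| = 4, there are |A|^2 = 16 ordered sum pairs; collecting distinct values, A + A = {18, 29, 40, 51, 62, 73, 84}, so |A + A| = 7. Thus K = 7/4. Here |A + A| = 2|A| − 1 = 7, the minimum possible — so K = 7/4 is minimal, which holds iff A is an arithmetic progression.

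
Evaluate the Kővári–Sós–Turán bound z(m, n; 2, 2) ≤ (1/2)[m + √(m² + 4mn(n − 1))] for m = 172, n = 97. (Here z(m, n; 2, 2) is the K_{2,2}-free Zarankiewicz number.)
z(172, 97; 2, 2) ≤ (1/2)[172 + √(172² + 4·172·97·96)] = (1/2)[172 + √6436240] = 1354.4873

Kővári–Sós–Turán: let r_1, ..., r_172 be the row sums and z = Σ r_i the total number of 1s. Each pair of columns can share at most one row with both entries 1 (else a 2×2 all-ones block appears), so Σ_i C(r_i, 2) ≤ C(97, 2) = 4656. By convexity Σ_i C(r_i, 2) ≥ 172·C(z/172, 2) = z(z − 172)/(2·172), giving z² − 172z − 172·97·96 ≤ 0 and hence z ≤ (1/2)[172 + √(29584 + 4·1601664)] = (1/2)[172 + √6436240] ≈ (1/2)(172 + 2536.9746) = 1354.4873.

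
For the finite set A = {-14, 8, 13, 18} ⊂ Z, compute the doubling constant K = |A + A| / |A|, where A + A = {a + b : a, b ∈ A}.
K = |A + A| / |A| = 9/4

Enumerate A + A = {a + b : a, b ∈ A}. With |A| = 4, there are |A|^2 = 16 ordered sum pairs; collecting distinct values, A + A = {-28, -6, -1, 4, 16, 21, 26, 31, 36}, so |A + A| = 9. Thus K = 9/4. For comparison, the minimum possible |A + A| over all 4-element sets is 2·4 − 1 = 7 (so min K = 7/4), attained only by arithmetic progressions.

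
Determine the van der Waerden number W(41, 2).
W(41, 2) = 41 + 1 = 42

A 2-term AP is any pair of integers, so a monochromatic 2-AP exists iff some colour is used at least twice. With 41 colours, the colouring i ↦ i on {1, ..., 41} uses each colour once, avoiding any monochromatic pair, so W(41, 2) > 41. For {1, ..., 42}, pigeonhole forces two integers of the same colour, which form a monochromatic 2-AP. Hence W(41, 2) = 42.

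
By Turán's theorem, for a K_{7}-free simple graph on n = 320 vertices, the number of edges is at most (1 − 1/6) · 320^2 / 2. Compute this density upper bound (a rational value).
Turán density bound = (5/6) · 320^2/2 = 128000/3 ≈ 42666.6667

Turán's theorem: ex(n, K_{r+1}) is achieved by the complete r-partite Turán graph T(n, r) with parts as balanced as possible, and is at most (1 − 1/r) · n^2/2. For r = 6, n = 320: the density bound is (5/6) · 102400/2 = 128000/3 ≈ 42666.6667. The integer-valued extremum is e(T(320, 6)) = 42666, which is strictly less than the density bound 128000/3 since 6 ∤ 320 (the parts of T(320, 6) cannot all be equal).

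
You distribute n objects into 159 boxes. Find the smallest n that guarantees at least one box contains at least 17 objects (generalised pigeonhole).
n = (17 − 1)·159 + 1 = 2545

By the generalised pigeonhole principle, to guarantee some box contains ≥ r objects we need more than (r − 1) · k objects total. Threshold: n = (r − 1) · k + 1. With r = 17 and k = 159: n = 16 · 159 + 1 = 2544 + 1 = 2545. For n = 2544 = 16 · 159, we can put exactly 16 objects in every box, avoiding 17 in any single one — so 2545 is tight.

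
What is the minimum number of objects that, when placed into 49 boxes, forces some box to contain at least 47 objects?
n = (47 − 1)·49 + 1 = 2255

By the generalised pigeonhole principle, to guarantee some box contains ≥ r objects we need more than (r − 1) · k objects total. Threshold: n = (r − 1) · k + 1. With r = 47 and k = 49: n = 46 · 49 + 1 = 2254 + 1 = 2255. For n = 2254 = 46 · 49, we can put exactly 46 objects in every box, avoiding 47 in any single one — so 2255 is tight.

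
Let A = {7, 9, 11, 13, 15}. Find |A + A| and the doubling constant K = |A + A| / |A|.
K = |A + A| / |A| = 9/5

Enumerate A + A = {a + b : a, b ∈ A}. With |A| = 5, there are |A|^2 = 25 ordered sum pairs; collecting distinct values, A + A = {14, 16, 18, 20, 22, 24, 26, 28, 30}, so |A + A| = 9. Thus K = 9/5. Here |A + A| = 2|A| − 1 = 9, the minimum possible — so K = 9/5 is minimal, which holds iff A is an arithmetic progression.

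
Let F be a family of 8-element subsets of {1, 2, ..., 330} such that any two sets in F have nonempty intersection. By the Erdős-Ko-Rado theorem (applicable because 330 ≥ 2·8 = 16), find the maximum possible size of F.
max |F| = C(329, 7) = 77631048427140

The Erdős-Ko-Rado theorem states: for n ≥ 2k, an intersecting family of k-subsets of an n-element set has size at most C(n − 1, k − 1), with equality for 'star' families {A ⊆ [n] : |A| = k, i ∈ A} (fix an element i). For n = 330, k = 8: C(329, 7) = 77631048427140.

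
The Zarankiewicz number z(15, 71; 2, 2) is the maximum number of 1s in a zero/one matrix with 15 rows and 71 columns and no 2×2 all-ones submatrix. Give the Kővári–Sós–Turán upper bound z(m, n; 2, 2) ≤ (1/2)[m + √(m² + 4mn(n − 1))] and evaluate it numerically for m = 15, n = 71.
z(15, 71; 2, 2) ≤ (1/2)[15 + √(15² + 4·15·71·70)] = (1/2)[15 + √298425] = 280.6414

Kővári–Sós–Turán: let r_1, ..., r_15 be the row sums and z = Σ r_i the total number of 1s. Each pair of columns can share at most one row with both entries 1 (else a 2×2 all-ones block appears), so Σ_i C(r_i, 2) ≤ C(71, 2) = 2485. By convexity Σ_i C(r_i, 2) ≥ 15·C(z/15, 2) = z(z − 15)/(2·15), giving z² − 15z − 15·71·70 ≤ 0 and hence z ≤ (1/2)[15 + √(225 + 4·74550)] = (1/2)[15 + √298425] ≈ (1/2)(15 + 546.2829) = 280.6414.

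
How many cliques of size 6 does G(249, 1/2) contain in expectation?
E[# K_6] = C(249, 6) · (1/2)^C(6, 2) = 311534754076 / 2^15 = 77883688519/8192 ≈ 9507286.196167

For each 6-subset S of vertices (there are C(249, 6) = 311534754076 such S), let X_S = 1 if S induces a K_6 (all C(6, 2) = 15 edges present). Then P(X_S = 1) = (1/2)^15 = 1/32768. By linearity of expectation, E[# K_6] = C(249, 6) · (1/2)^15 = 311534754076 / 32768 = 77883688519/8192 ≈ 9507286.196167.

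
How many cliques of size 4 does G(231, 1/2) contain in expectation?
E[# K_4] = C(231, 4) · (1/2)^C(4, 2) = 115584315 / 2^6 = 1806004.921875

For each 4-subset S of vertices (there are C(231, 4) = 115584315 such S), let X_S = 1 if S induces a K_4 (all C(4, 2) = 6 edges present). Then P(X_S = 1) = (1/2)^6 = 1/64. By linearity of expectation, E[# K_4] = C(231, 4) · (1/2)^6 = 115584315 / 64 = 1806004.921875.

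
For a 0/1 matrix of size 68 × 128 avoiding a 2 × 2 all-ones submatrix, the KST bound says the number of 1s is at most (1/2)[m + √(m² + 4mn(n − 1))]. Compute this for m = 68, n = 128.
z(68, 128; 2, 2) ≤ (1/2)[68 + √(68² + 4·68·128·127)] = (1/2)[68 + √4426256] = 1085.9335

Kővári–Sós–Turán: let r_1, ..., r_68 be the row sums and z = Σ r_i the total number of 1s. Each pair of columns can share at most one row with both entries 1 (else a 2×2 all-ones block appears), so Σ_i C(r_i, 2) ≤ C(128, 2) = 8128. By convexity Σ_i C(r_i, 2) ≥ 68·C(z/68, 2) = z(z − 68)/(2·68), giving z² − 68z − 68·128·127 ≤ 0 and hence z ≤ (1/2)[68 + √(4624 + 4·1105408)] = (1/2)[68 + √4426256] ≈ (1/2)(68 + 2103.8669) = 1085.9335.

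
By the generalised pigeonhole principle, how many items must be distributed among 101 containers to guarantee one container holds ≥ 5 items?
n = (5 − 1)·101 + 1 = 405

By the generalised pigeonhole principle, to guarantee some box contains ≥ r objects we need more than (r − 1) · k objects total. Threshold: n = (r − 1) · k + 1. With r = 5 and k = 101: n = 4 · 101 + 1 = 404 + 1 = 405. For n = 404 = 4 · 101, we can put exactly 4 objects in every box, avoiding 5 in any single one — so 405 is tight.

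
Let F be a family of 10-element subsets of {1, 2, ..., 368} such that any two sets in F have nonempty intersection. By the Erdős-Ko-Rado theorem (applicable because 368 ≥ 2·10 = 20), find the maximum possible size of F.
max |F| = C(367, 9) = 301507216753499185

The Erdős-Ko-Rado theorem states: for n ≥ 2k, an intersecting family of k-subsets of an n-element set has size at most C(n − 1, k − 1), with equality for 'star' families {A ⊆ [n] : |A| = k, i ∈ A} (fix an element i). For n = 368, k = 10: C(367, 9) = 301507216753499185.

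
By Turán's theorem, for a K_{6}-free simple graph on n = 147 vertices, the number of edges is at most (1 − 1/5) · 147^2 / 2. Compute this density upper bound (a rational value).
Turán density bound = (4/5) · 147^2/2 = 43218/5 ≈ 8643.6

Turán's theorem: ex(n, K_{r+1}) is achieved by the complete r-partite Turán graph T(n, r) with parts as balanced as possible, and is at most (1 − 1/r) · n^2/2. For r = 5, n = 147: the density bound is (4/5) · 21609/2 = 43218/5 ≈ 8643.6. The integer-valued extremum is e(T(147, 5)) = 8643, which is strictly less than the density bound 43218/5 since 5 ∤ 147 (the parts of T(147, 5) cannot all be equal).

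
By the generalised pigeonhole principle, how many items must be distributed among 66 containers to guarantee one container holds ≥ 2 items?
n = (2 − 1)·66 + 1 = 67

By the generalised pigeonhole principle, to guarantee some box contains ≥ r objects we need more than (r − 1) · k objects total. Threshold: n = (r − 1) · k + 1. With r = 2 and k = 66: n = 1 · 66 + 1 = 66 + 1 = 67. For n = 66 = 1 · 66, we can put exactly 1 objects in every box, avoiding 2 in any single one — so 67 is tight.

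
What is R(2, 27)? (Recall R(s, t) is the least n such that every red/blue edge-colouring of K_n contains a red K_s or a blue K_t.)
R(2, 27) = 27

R(2, k) = k for all k ≥ 2: in a 2-colouring of K_k, either some edge is red (a red K_2) or all edges are blue (a blue K_k). And K_{26} coloured all-blue has no blue K_27, so R(2, 27) > 26. Hence R(2, 27) = 27.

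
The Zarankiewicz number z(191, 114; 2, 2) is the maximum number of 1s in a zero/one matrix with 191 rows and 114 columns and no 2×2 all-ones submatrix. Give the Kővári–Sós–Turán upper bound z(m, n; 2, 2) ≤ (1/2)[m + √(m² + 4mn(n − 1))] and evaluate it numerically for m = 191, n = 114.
z(191, 114; 2, 2) ≤ (1/2)[191 + √(191² + 4·191·114·113)] = (1/2)[191 + √9878329] = 1666.9905

Kővári–Sós–Turán: let r_1, ..., r_191 be the row sums and z = Σ r_i the total number of 1s. Each pair of columns can share at most one row with both entries 1 (else a 2×2 all-ones block appears), so Σ_i C(r_i, 2) ≤ C(114, 2) = 6441. By convexity Σ_i C(r_i, 2) ≥ 191·C(z/191, 2) = z(z − 191)/(2·191), giving z² − 191z − 191·114·113 ≤ 0 and hence z ≤ (1/2)[191 + √(36481 + 4·2460462)] = (1/2)[191 + √9878329] ≈ (1/2)(191 + 3142.9809) = 1666.9905.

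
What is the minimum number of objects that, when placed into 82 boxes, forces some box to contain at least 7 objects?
n = (7 − 1)·82 + 1 = 493

By the generalised pigeonhole principle, to guarantee some box contains ≥ r objects we need more than (r − 1) · k objects total. Threshold: n = (r − 1) · k + 1. With r = 7 and k = 82: n = 6 · 82 + 1 = 492 + 1 = 493. For n = 492 = 6 · 82, we can put exactly 6 objects in every box, avoiding 7 in any single one — so 493 is tight.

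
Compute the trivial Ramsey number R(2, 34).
R(2, 34) = 34

R(2, k) = k for all k ≥ 2: in a 2-colouring of K_k, either some edge is red (a red K_2) or all edges are blue (a blue K_k). And K_{33} coloured all-blue has no blue K_34, so R(2, 34) > 33. Hence R(2, 34) = 34.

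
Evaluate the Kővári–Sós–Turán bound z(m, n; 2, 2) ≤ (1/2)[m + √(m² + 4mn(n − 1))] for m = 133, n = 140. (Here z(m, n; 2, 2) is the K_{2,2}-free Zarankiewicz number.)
z(133, 140; 2, 2) ≤ (1/2)[133 + √(133² + 4·133·140·139)] = (1/2)[133 + √10370409] = 1676.656

Kővári–Sós–Turán: let r_1, ..., r_133 be the row sums and z = Σ r_i the total number of 1s. Each pair of columns can share at most one row with both entries 1 (else a 2×2 all-ones block appears), so Σ_i C(r_i, 2) ≤ C(140, 2) = 9730. By convexity Σ_i C(r_i, 2) ≥ 133·C(z/133, 2) = z(z − 133)/(2·133), giving z² − 133z − 133·140·139 ≤ 0 and hence z ≤ (1/2)[133 + √(17689 + 4·2588180)] = (1/2)[133 + √10370409] ≈ (1/2)(133 + 3220.3119) = 1676.656.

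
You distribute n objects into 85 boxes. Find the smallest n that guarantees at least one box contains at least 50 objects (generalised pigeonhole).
n = (50 − 1)·85 + 1 = 4166

By the generalised pigeonhole principle, to guarantee some box contains ≥ r objects we need more than (r − 1) · k objects total. Threshold: n = (r − 1) · k + 1. With r = 50 and k = 85: n = 49 · 85 + 1 = 4165 + 1 = 4166. For n = 4165 = 49 · 85, we can put exactly 49 objects in every box, avoiding 50 in any single one — so 4166 is tight.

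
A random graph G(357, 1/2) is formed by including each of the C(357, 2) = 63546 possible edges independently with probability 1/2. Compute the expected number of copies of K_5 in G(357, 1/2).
E[# K_5] = C(357, 5) · (1/2)^C(5, 2) = 46983275241 / 2^10 ≈ 45882104.727539

For each 5-subset S of vertices (there are C(357, 5) = 46983275241 such S), let X_S = 1 if S induces a K_5 (all C(5, 2) = 10 edges present). Then P(X_S = 1) = (1/2)^10 = 1/1024. By linearity of expectation, E[# K_5] = C(357, 5) · (1/2)^10 = 46983275241 / 1024 ≈ 45882104.727539.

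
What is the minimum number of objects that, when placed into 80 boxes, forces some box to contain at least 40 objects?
n = (40 − 1)·80 + 1 = 3121

By the generalised pigeonhole principle, to guarantee some box contains ≥ r objects we need more than (r − 1) · k objects total. Threshold: n = (r − 1) · k + 1. With r = 40 and k = 80: n = 39 · 80 + 1 = 3120 + 1 = 3121. For n = 3120 = 39 · 80, we can put exactly 39 objects in every box, avoiding 40 in any single one — so 3121 is tight.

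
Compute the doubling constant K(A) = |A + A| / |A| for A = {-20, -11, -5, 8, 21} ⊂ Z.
K = |A + A| / |A| = 14/5

Enumerate A + A = {a + b : a, b ∈ A}. With |A| = 5, there are |A|^2 = 25 ordered sum pairs; collecting distinct values, A + A = {-40, -31, -25, -22, -16, -12, -10, -3, 1, 3, 10, 16, 29, 42}, so |A + A| = 14. Thus K = 14/5. For comparison, the minimum possible |A + A| over all 5-element sets is 2·5 − 1 = 9 (so min K = 9/5), attained only by arithmetic progressions.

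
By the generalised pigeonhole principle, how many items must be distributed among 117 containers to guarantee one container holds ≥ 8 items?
n = (8 − 1)·117 + 1 = 820

By the generalised pigeonhole principle, to guarantee some box contains ≥ r objects we need more than (r − 1) · k objects total. Threshold: n = (r − 1) · k + 1. With r = 8 and k = 117: n = 7 · 117 + 1 = 819 + 1 = 820. For n = 819 = 7 · 117, we can put exactly 7 objects in every box, avoiding 8 in any single one — so 820 is tight.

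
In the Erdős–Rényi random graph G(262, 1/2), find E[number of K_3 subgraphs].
E[# K_3] = C(262, 3) · (1/2)^C(3, 2) = 2963220 / 2^3 = 740805/2 = 370402.5

For each 3-subset S of vertices (there are C(262, 3) = 2963220 such S), let X_S = 1 if S induces a K_3 (all C(3, 2) = 3 edges present). Then P(X_S = 1) = (1/2)^3 = 1/8. By linearity of expectation, E[# K_3] = C(262, 3) · (1/2)^3 = 2963220 / 8 = 740805/2 = 370402.5.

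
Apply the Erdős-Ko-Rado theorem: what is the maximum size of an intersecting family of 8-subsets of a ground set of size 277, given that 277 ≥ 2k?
max |F| = C(276, 7) = 22419525070800

The Erdős-Ko-Rado theorem states: for n ≥ 2k, an intersecting family of k-subsets of an n-element set has size at most C(n − 1, k − 1), with equality for 'star' families {A ⊆ [n] : |A| = k, i ∈ A} (fix an element i). For n = 277, k = 8: C(276, 7) = 22419525070800.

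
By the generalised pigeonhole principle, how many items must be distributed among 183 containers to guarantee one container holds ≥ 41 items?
n = (41 − 1)·183 + 1 = 7321

By the generalised pigeonhole principle, to guarantee some box contains ≥ r objects we need more than (r − 1) · k objects total. Threshold: n = (r − 1) · k + 1. With r = 41 and k = 183: n = 40 · 183 + 1 = 7320 + 1 = 7321. For n = 7320 = 40 · 183, we can put exactly 40 objects in every box, avoiding 41 in any single one — so 7321 is tight.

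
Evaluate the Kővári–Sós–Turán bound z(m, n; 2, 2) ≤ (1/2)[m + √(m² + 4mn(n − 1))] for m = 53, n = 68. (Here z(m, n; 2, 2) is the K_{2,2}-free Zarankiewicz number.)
z(53, 68; 2, 2) ≤ (1/2)[53 + √(53² + 4·53·68·67)] = (1/2)[53 + √968681] = 518.608

Kővári–Sós–Turán: let r_1, ..., r_53 be the row sums and z = Σ r_i the total number of 1s. Each pair of columns can share at most one row with both entries 1 (else a 2×2 all-ones block appears), so Σ_i C(r_i, 2) ≤ C(68, 2) = 2278. By convexity Σ_i C(r_i, 2) ≥ 53·C(z/53, 2) = z(z − 53)/(2·53), giving z² − 53z − 53·68·67 ≤ 0 and hence z ≤ (1/2)[53 + √(2809 + 4·241468)] = (1/2)[53 + √968681] ≈ (1/2)(53 + 984.2159) = 518.608.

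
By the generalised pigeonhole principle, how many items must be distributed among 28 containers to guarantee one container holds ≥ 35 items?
n = (35 − 1)·28 + 1 = 953

By the generalised pigeonhole principle, to guarantee some box contains ≥ r objects we need more than (r − 1) · k objects total. Threshold: n = (r − 1) · k + 1. With r = 35 and k = 28: n = 34 · 28 + 1 = 952 + 1 = 953. For n = 952 = 34 · 28, we can put exactly 34 objects in every box, avoiding 35 in any single one — so 953 is tight.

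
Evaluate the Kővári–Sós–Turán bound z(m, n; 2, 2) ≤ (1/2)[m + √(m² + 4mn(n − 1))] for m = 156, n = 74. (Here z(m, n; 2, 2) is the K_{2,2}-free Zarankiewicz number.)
z(156, 74; 2, 2) ≤ (1/2)[156 + √(156² + 4·156·74·73)] = (1/2)[156 + √3395184] = 999.3013

Kővári–Sós–Turán: let r_1, ..., r_156 be the row sums and z = Σ r_i the total number of 1s. Each pair of columns can share at most one row with both entries 1 (else a 2×2 all-ones block appears), so Σ_i C(r_i, 2) ≤ C(74, 2) = 2701. By convexity Σ_i C(r_i, 2) ≥ 156·C(z/156, 2) = z(z − 156)/(2·156), giving z² − 156z − 156·74·73 ≤ 0 and hence z ≤ (1/2)[156 + √(24336 + 4·842712)] = (1/2)[156 + √3395184] ≈ (1/2)(156 + 1842.6025) = 999.3013.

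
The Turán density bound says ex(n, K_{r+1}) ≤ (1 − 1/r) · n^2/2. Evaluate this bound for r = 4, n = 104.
Turán density bound = (3/4) · 104^2/2 = 4056

Turán's theorem: ex(n, K_{r+1}) is achieved by the complete r-partite Turán graph T(n, r) with parts as balanced as possible, and is at most (1 − 1/r) · n^2/2. For r = 4, n = 104: the density bound is (3/4) · 10816/2 = 4056. Since 4 ∣ 104, the Turán graph T(104, 4) has parts of equal size 26, and its edge count e(T(104, 4)) = 4056 attains the density bound exactly.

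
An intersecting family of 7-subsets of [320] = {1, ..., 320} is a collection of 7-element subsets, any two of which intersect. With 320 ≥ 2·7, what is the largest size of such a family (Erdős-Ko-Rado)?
max |F| = C(319, 6) = 1395956397297

The Erdős-Ko-Rado theorem states: for n ≥ 2k, an intersecting family of k-subsets of an n-element set has size at most C(n − 1, k − 1), with equality for 'star' families {A ⊆ [n] : |A| = k, i ∈ A} (fix an element i). For n = 320, k = 7: C(319, 6) = 1395956397297.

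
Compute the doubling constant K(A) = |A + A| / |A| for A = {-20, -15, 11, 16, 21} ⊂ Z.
K = |A + A| / |A| = 12/5

Enumerate A + A = {a + b : a, b ∈ A}. With |A| = 5, there are |A|^2 = 25 ordered sum pairs; collecting distinct values, A + A = {-40, -35, -30, -9, -4, 1, 6, 22, 27, 32, 37, 42}, so |A + A| = 12. Thus K = 12/5. For comparison, the minimum possible |A + A| over all 5-element sets is 2·5 − 1 = 9 (so min K = 9/5), attained only by arithmetic progressions.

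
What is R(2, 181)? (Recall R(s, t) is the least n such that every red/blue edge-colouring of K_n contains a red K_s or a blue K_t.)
R(2, 181) = 181

R(2, k) = k for all k ≥ 2: in a 2-colouring of K_k, either some edge is red (a red K_2) or all edges are blue (a blue K_k). And K_{180} coloured all-blue has no blue K_181, so R(2, 181) > 180. Hence R(2, 181) = 181.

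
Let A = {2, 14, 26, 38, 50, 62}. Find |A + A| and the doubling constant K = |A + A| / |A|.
K = |A + A| / |A| = 11/6

Enumerate A + A = {a + b : a, b ∈ A}. With |A| = 6, there are |A|^2 = 36 ordered sum pairs; collecting distinct values, A + A = {4, 16, 28, 40, 52, 64, 76, 88, 100, 112, 124}, so |A + A| = 11. Thus K = 11/6. Here |A + A| = 2|A| − 1 = 11, the minimum possible — so K = 11/6 is minimal, which holds iff A is an arithmetic progression.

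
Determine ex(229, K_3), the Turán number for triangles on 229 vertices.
ex(229, K_3) = ⌊229^2/4⌋ = 13110

Mantel (1907): a triangle-free graph on n vertices has at most ⌊n^2/4⌋ edges, with equality for the complete bipartite graph K_{⌊n/2⌋, ⌈n/2⌉}. For n = 229: ⌊229^2/4⌋ = ⌊52441/4⌋ = 13110. The extremal graph is K_{114, 115}, which has 114·115 = 13110 edges.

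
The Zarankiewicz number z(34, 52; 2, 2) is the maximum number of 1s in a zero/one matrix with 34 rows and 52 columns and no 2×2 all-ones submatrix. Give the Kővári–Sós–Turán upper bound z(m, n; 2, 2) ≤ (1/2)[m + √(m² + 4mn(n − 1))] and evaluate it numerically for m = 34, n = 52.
z(34, 52; 2, 2) ≤ (1/2)[34 + √(34² + 4·34·52·51)] = (1/2)[34 + √361828] = 317.7607

Kővári–Sós–Turán: let r_1, ..., r_34 be the row sums and z = Σ r_i the total number of 1s. Each pair of columns can share at most one row with both entries 1 (else a 2×2 all-ones block appears), so Σ_i C(r_i, 2) ≤ C(52, 2) = 1326. By convexity Σ_i C(r_i, 2) ≥ 34·C(z/34, 2) = z(z − 34)/(2·34), giving z² − 34z − 34·52·51 ≤ 0 and hence z ≤ (1/2)[34 + √(1156 + 4·90168)] = (1/2)[34 + √361828] ≈ (1/2)(34 + 601.5214) = 317.7607.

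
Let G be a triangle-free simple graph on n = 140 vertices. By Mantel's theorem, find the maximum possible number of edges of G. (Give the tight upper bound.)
ex(140, K_3) = ⌊140^2/4⌋ = 4900

Mantel (1907): a triangle-free graph on n vertices has at most ⌊n^2/4⌋ edges, with equality for the complete bipartite graph K_{⌊n/2⌋, ⌈n/2⌉}. For n = 140: ⌊140^2/4⌋ = ⌊19600/4⌋ = 4900. The extremal graph is K_{70, 70}, which has 70·70 = 4900 edges.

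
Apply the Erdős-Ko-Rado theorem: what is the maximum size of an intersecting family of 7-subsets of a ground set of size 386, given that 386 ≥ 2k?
max |F| = C(385, 6) = 4349408176960

The Erdős-Ko-Rado theorem states: for n ≥ 2k, an intersecting family of k-subsets of an n-element set has size at most C(n − 1, k − 1), with equality for 'star' families {A ⊆ [n] : |A| = k, i ∈ A} (fix an element i). For n = 386, k = 7: C(385, 6) = 4349408176960.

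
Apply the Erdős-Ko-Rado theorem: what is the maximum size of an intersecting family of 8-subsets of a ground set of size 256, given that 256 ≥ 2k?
max |F| = C(255, 7) = 12801990477375

Erdős-Ko-Rado (1961): when n ≥ 2k, max |F| = C(n−1, k−1). The bound is attained by the star {A : i ∈ A} for any fixed i ∈ [n]. Here C(256−1, 8−1) = C(255, 7) = 12801990477375.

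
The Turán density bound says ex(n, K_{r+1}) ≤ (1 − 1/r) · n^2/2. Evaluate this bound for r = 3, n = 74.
Turán density bound = (2/3) · 74^2/2 = 5476/3 ≈ 1825.3333

Turán's theorem: ex(n, K_{r+1}) is achieved by the complete r-partite Turán graph T(n, r) with parts as balanced as possible, and is at most (1 − 1/r) · n^2/2. For r = 3, n = 74: the density bound is (2/3) · 5476/2 = 5476/3 ≈ 1825.3333. The integer-valued extremum is e(T(74, 3)) = 1825, which is strictly less than the density bound 5476/3 since 3 ∤ 74 (the parts of T(74, 3) cannot all be equal).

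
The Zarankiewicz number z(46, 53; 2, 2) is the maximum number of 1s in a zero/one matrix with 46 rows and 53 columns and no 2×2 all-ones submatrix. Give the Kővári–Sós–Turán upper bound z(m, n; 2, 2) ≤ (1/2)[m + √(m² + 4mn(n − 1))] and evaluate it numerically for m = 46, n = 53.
z(46, 53; 2, 2) ≤ (1/2)[46 + √(46² + 4·46·53·52)] = (1/2)[46 + √509220] = 379.7983

Kővári–Sós–Turán: let r_1, ..., r_46 be the row sums and z = Σ r_i the total number of 1s. Each pair of columns can share at most one row with both entries 1 (else a 2×2 all-ones block appears), so Σ_i C(r_i, 2) ≤ C(53, 2) = 1378. By convexity Σ_i C(r_i, 2) ≥ 46·C(z/46, 2) = z(z − 46)/(2·46), giving z² − 46z − 46·53·52 ≤ 0 and hence z ≤ (1/2)[46 + √(2116 + 4·126776)] = (1/2)[46 + √509220] ≈ (1/2)(46 + 713.5965) = 379.7983.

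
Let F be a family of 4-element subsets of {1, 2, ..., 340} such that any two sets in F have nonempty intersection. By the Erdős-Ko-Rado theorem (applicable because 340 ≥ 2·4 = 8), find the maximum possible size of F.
max |F| = C(339, 3) = 6435689

The Erdős-Ko-Rado theorem states: for n ≥ 2k, an intersecting family of k-subsets of an n-element set has size at most C(n − 1, k − 1), with equality for 'star' families {A ⊆ [n] : |A| = k, i ∈ A} (fix an element i). For n = 340, k = 4: C(339, 3) = 6435689.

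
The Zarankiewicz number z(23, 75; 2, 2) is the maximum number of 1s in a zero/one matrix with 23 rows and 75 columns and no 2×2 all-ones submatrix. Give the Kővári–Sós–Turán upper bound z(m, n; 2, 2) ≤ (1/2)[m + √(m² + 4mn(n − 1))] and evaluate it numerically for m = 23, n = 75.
z(23, 75; 2, 2) ≤ (1/2)[23 + √(23² + 4·23·75·74)] = (1/2)[23 + √511129] = 368.9664

Kővári–Sós–Turán: let r_1, ..., r_23 be the row sums and z = Σ r_i the total number of 1s. Each pair of columns can share at most one row with both entries 1 (else a 2×2 all-ones block appears), so Σ_i C(r_i, 2) ≤ C(75, 2) = 2775. By convexity Σ_i C(r_i, 2) ≥ 23·C(z/23, 2) = z(z − 23)/(2·23), giving z² − 23z − 23·75·74 ≤ 0 and hence z ≤ (1/2)[23 + √(529 + 4·127650)] = (1/2)[23 + √511129] ≈ (1/2)(23 + 714.9329) = 368.9664.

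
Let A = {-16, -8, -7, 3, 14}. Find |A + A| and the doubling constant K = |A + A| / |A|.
K = |A + A| / |A| = 14/5

Enumerate A + A = {a + b : a, b ∈ A}. With |A| = 5, there are |A|^2 = 25 ordered sum pairs; collecting distinct values, A + A = {-32, -24, -23, -16, -15, -14, -13, -5, -4, -2, 6, 7, 17, 28}, so |A + A| = 14. Thus K = 14/5. For comparison, the minimum possible |A + A| over all 5-element sets is 2·5 − 1 = 9 (so min K = 9/5), attained only by arithmetic progressions.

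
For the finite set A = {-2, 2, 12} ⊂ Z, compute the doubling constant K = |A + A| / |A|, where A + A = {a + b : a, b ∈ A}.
K = |A + A| / |A| = 6/3 = 2

Enumerate A + A = {a + b : a, b ∈ A}. With |A| = 3, there are |A|^2 = 9 ordered sum pairs; collecting distinct values, A + A = {-4, 0, 4, 10, 14, 24}, so |A + A| = 6. Thus K = 6/3 = 2. For comparison, the minimum possible |A + A| over all 3-element sets is 2·3 − 1 = 5 (so min K = 5/3), attained only by arithmetic progressions.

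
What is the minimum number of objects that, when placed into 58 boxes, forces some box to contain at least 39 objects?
n = (39 − 1)·58 + 1 = 2205

By the generalised pigeonhole principle, to guarantee some box contains ≥ r objects we need more than (r − 1) · k objects total. Threshold: n = (r − 1) · k + 1. With r = 39 and k = 58: n = 38 · 58 + 1 = 2204 + 1 = 2205. For n = 2204 = 38 · 58, we can put exactly 38 objects in every box, avoiding 39 in any single one — so 2205 is tight.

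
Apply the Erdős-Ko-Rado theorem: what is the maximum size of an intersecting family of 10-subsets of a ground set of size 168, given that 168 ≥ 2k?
max |F| = C(167, 9) = 223581013518060

The Erdős-Ko-Rado theorem states: for n ≥ 2k, an intersecting family of k-subsets of an n-element set has size at most C(n − 1, k − 1), with equality for 'star' families {A ⊆ [n] : |A| = k, i ∈ A} (fix an element i). For n = 168, k = 10: C(167, 9) = 223581013518060.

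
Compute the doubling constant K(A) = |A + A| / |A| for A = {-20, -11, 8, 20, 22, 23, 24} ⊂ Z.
K = |A + A| / |A| = 26/7

Enumerate A + A = {a + b : a, b ∈ A}. With |A| = 7, there are |A|^2 = 49 ordered sum pairs; collecting distinct values, A + A = {-40, -31, -22, -12, -3, 0, 2, 3, 4, 9, 11, 12, 13, 16, 28, 30, 31, 32, 40, 42, 43, 44, 45, 46, 47, 48}, so |A + A| = 26. Thus K = 26/7. For comparison, the minimum possible |A + A| over all 7-element sets is 2·7 − 1 = 13 (so min K = 13/7), attained only by arithmetic progressions.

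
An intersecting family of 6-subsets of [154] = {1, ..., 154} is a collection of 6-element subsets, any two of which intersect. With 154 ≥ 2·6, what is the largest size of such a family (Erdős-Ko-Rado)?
max |F| = C(153, 5) = 654045930

Erdős-Ko-Rado (1961): when n ≥ 2k, max |F| = C(n−1, k−1). The bound is attained by the star {A : i ∈ A} for any fixed i ∈ [n]. Here C(154−1, 6−1) = C(153, 5) = 654045930.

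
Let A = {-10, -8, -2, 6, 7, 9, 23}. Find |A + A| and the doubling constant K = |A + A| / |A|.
K = |A + A| / |A| = 24/7

Enumerate A + A = {a + b : a, b ∈ A}. With |A| = 7, there are |A|^2 = 49 ordered sum pairs; collecting distinct values, A + A = {-20, -18, -16, -12, -10, -4, -3, -2, -1, 1, 4, 5, 7, 12, 13, 14, 15, 16, 18, 21, 29, 30, 32, 46}, so |A + A| = 24. Thus K = 24/7. For comparison, the minimum possible |A + A| over all 7-element sets is 2·7 − 1 = 13 (so min K = 13/7), attained only by arithmetic progressions.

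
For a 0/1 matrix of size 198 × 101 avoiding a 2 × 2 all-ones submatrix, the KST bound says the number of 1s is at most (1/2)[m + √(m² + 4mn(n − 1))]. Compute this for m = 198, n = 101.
z(198, 101; 2, 2) ≤ (1/2)[198 + √(198² + 4·198·101·100)] = (1/2)[198 + √8038404] = 1516.604

Kővári–Sós–Turán: let r_1, ..., r_198 be the row sums and z = Σ r_i the total number of 1s. Each pair of columns can share at most one row with both entries 1 (else a 2×2 all-ones block appears), so Σ_i C(r_i, 2) ≤ C(101, 2) = 5050. By convexity Σ_i C(r_i, 2) ≥ 198·C(z/198, 2) = z(z − 198)/(2·198), giving z² − 198z − 198·101·100 ≤ 0 and hence z ≤ (1/2)[198 + √(39204 + 4·1999800)] = (1/2)[198 + √8038404] ≈ (1/2)(198 + 2835.2079) = 1516.604.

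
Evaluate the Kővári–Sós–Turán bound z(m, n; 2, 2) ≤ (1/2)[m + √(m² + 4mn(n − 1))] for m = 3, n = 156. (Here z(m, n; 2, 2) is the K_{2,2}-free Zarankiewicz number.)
z(3, 156; 2, 2) ≤ (1/2)[3 + √(3² + 4·3·156·155)] = (1/2)[3 + √290169] = 270.8367

Kővári–Sós–Turán: let r_1, ..., r_3 be the row sums and z = Σ r_i the total number of 1s. Each pair of columns can share at most one row with both entries 1 (else a 2×2 all-ones block appears), so Σ_i C(r_i, 2) ≤ C(156, 2) = 12090. By convexity Σ_i C(r_i, 2) ≥ 3·C(z/3, 2) = z(z − 3)/(2·3), giving z² − 3z − 3·156·155 ≤ 0 and hence z ≤ (1/2)[3 + √(9 + 4·72540)] = (1/2)[3 + √290169] ≈ (1/2)(3 + 538.6734) = 270.8367.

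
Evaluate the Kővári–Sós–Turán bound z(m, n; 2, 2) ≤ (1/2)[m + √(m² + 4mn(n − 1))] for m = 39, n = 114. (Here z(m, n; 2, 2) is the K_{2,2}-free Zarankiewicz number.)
z(39, 114; 2, 2) ≤ (1/2)[39 + √(39² + 4·39·114·113)] = (1/2)[39 + √2011113] = 728.5686

Kővári–Sós–Turán: let r_1, ..., r_39 be the row sums and z = Σ r_i the total number of 1s. Each pair of columns can share at most one row with both entries 1 (else a 2×2 all-ones block appears), so Σ_i C(r_i, 2) ≤ C(114, 2) = 6441. By convexity Σ_i C(r_i, 2) ≥ 39·C(z/39, 2) = z(z − 39)/(2·39), giving z² − 39z − 39·114·113 ≤ 0 and hence z ≤ (1/2)[39 + √(1521 + 4·502398)] = (1/2)[39 + √2011113] ≈ (1/2)(39 + 1418.1372) = 728.5686.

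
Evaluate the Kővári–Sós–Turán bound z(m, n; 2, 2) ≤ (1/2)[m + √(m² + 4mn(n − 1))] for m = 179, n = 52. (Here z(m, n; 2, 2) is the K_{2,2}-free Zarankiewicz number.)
z(179, 52; 2, 2) ≤ (1/2)[179 + √(179² + 4·179·52·51)] = (1/2)[179 + √1930873] = 784.2793

Kővári–Sós–Turán: let r_1, ..., r_179 be the row sums and z = Σ r_i the total number of 1s. Each pair of columns can share at most one row with both entries 1 (else a 2×2 all-ones block appears), so Σ_i C(r_i, 2) ≤ C(52, 2) = 1326. By convexity Σ_i C(r_i, 2) ≥ 179·C(z/179, 2) = z(z − 179)/(2·179), giving z² − 179z − 179·52·51 ≤ 0 and hence z ≤ (1/2)[179 + √(32041 + 4·474708)] = (1/2)[179 + √1930873] ≈ (1/2)(179 + 1389.5586) = 784.2793.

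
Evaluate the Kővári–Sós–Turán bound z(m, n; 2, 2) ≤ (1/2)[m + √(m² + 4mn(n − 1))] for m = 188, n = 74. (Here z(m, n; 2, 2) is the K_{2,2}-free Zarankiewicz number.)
z(188, 74; 2, 2) ≤ (1/2)[188 + √(188² + 4·188·74·73)] = (1/2)[188 + √4097648] = 1106.1324

Kővári–Sós–Turán: let r_1, ..., r_188 be the row sums and z = Σ r_i the total number of 1s. Each pair of columns can share at most one row with both entries 1 (else a 2×2 all-ones block appears), so Σ_i C(r_i, 2) ≤ C(74, 2) = 2701. By convexity Σ_i C(r_i, 2) ≥ 188·C(z/188, 2) = z(z − 188)/(2·188), giving z² − 188z − 188·74·73 ≤ 0 and hence z ≤ (1/2)[188 + √(35344 + 4·1015576)] = (1/2)[188 + √4097648] ≈ (1/2)(188 + 2024.2648) = 1106.1324.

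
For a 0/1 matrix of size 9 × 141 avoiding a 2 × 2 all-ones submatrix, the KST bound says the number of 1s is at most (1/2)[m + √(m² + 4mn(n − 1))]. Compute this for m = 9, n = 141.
z(9, 141; 2, 2) ≤ (1/2)[9 + √(9² + 4·9·141·140)] = (1/2)[9 + √710721] = 426.0214

Kővári–Sós–Turán: let r_1, ..., r_9 be the row sums and z = Σ r_i the total number of 1s. Each pair of columns can share at most one row with both entries 1 (else a 2×2 all-ones block appears), so Σ_i C(r_i, 2) ≤ C(141, 2) = 9870. By convexity Σ_i C(r_i, 2) ≥ 9·C(z/9, 2) = z(z − 9)/(2·9), giving z² − 9z − 9·141·140 ≤ 0 and hence z ≤ (1/2)[9 + √(81 + 4·177660)] = (1/2)[9 + √710721] ≈ (1/2)(9 + 843.0427) = 426.0214.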